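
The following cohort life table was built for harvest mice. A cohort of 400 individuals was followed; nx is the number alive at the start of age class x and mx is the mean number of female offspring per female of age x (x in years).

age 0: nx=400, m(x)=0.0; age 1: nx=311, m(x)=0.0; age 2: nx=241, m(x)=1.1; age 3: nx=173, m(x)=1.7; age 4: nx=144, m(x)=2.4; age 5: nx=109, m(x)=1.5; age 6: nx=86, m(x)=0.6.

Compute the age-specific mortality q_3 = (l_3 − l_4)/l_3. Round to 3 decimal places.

0.168

lx = nx/n0 = nx/400: 1, 0.7775, 0.6025, 0.4325, 0.36, 0.2725, 0.215
q_3 = (l_3 − l_4) / l_3 = (0.4325 − 0.36) / 0.4325
     = 0.0725 / 0.4325 = 0.16763… → 0.168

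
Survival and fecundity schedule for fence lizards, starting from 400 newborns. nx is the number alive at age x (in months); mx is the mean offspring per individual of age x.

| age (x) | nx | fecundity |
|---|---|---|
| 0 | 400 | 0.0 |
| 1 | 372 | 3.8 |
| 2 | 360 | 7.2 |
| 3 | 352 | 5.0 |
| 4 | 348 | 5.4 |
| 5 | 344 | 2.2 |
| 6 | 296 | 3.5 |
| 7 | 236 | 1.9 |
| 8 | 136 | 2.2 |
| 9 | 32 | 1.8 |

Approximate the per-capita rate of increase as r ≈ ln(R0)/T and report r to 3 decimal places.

0.937

lx = nx/n0 = nx/400: 1, 0.93, 0.9, 0.88, 0.87, 0.86, 0.74, 0.59, 0.34, 0.08
R0 = Σ lx·mx = 0 + 3.534 + 6.48 + 4.4 + 4.698 + 1.892 + 2.59 + 1.121 + 0.748 + 0.144 = 25.607
Σ x·lx·mx = 88.613; T = 88.613/25.607 = 3.4605…
r ≈ ln(R0)/T = ln(25.607)/3.4605… = 0.93711… → 0.937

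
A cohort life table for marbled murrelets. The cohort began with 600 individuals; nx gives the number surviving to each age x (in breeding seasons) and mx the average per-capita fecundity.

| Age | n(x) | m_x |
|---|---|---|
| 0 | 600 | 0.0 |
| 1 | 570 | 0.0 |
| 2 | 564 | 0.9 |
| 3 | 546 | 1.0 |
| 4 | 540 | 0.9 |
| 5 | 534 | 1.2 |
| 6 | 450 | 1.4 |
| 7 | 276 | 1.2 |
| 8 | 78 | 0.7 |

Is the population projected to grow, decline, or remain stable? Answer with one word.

growing

lx = nx/n0 = nx/600: 1, 0.95, 0.94, 0.91, 0.9, 0.89, 0.75, 0.46, 0.13
R0 = Σ lx·mx = 0 + 0 + 0.846 + 0.91 + 0.81 + 1.068 + 1.05 + 0.552 + 0.091 = 5.327
R0 > 1, so the population is growing.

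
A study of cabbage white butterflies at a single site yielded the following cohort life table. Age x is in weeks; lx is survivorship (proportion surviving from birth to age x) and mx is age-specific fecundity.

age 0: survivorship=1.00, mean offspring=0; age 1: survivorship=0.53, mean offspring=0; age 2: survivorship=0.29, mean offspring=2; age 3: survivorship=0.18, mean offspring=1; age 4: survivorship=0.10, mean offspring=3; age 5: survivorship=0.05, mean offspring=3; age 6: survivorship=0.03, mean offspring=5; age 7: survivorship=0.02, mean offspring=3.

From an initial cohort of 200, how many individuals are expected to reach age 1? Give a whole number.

106

Expected survivors = N0 · l_1 = 200 × 0.53 = 106 → 106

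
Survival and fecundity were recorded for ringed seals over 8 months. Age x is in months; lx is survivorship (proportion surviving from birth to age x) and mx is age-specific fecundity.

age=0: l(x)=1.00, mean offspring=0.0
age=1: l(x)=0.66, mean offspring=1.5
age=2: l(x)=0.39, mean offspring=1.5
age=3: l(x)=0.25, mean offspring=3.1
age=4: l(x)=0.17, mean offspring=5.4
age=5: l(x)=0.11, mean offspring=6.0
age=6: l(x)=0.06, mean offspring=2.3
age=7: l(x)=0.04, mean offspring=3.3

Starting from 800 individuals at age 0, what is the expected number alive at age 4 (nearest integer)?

Expected survivors = N0 · l_4 = 800 × 0.17 = 136 → 136

136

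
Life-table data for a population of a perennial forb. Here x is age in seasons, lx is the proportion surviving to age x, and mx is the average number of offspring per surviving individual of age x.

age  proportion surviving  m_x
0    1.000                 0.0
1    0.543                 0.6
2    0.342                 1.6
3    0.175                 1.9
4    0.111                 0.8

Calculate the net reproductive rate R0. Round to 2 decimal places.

1.29

lx·mx by age: 0, 0.3258, 0.5472, 0.3325, 0.0888
R0 = Σ lx·mx = 1.2943 → 1.29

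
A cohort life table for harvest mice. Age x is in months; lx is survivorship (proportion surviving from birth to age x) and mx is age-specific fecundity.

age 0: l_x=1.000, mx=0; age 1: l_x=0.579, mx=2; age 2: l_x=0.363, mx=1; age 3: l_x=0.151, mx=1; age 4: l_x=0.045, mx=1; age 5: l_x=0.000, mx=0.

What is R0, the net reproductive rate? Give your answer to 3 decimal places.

lx·mx by age: 0, 1.158, 0.363, 0.151, 0.045, 0
R0 = Σ lx·mx = 1.717 → 1.717

1.717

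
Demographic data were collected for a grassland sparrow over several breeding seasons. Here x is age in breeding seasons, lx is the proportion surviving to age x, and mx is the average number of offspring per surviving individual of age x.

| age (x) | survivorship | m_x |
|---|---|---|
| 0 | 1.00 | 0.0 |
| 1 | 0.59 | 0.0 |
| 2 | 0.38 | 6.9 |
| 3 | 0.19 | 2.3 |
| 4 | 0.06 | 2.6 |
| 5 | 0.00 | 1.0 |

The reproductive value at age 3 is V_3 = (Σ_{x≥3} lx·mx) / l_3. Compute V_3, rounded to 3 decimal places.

3.121

lx·mx for x ≥ 3: 0.437, 0.156, 0 → sum = 0.593
V_3 = 0.593 / l_3 = 0.593 / 0.19 = 3.121053… → 3.121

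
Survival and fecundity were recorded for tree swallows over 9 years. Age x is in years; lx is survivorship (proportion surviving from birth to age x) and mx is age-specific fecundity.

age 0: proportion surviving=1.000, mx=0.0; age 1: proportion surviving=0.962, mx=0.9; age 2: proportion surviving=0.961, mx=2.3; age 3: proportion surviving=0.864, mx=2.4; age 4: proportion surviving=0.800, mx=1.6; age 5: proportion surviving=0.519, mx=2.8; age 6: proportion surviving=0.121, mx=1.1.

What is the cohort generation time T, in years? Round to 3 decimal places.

3.080

lx·mx: 0, 0.8658, 2.2103, 2.0736, 1.28, 1.4532, 0.1331 → R0 = 8.016
x·lx·mx: 0, 0.8658, 4.4206, 6.2208, 5.12, 7.266, 0.7986 → Σ = 24.6918
T = 24.6918 / 8.016 = 3.080314… → 3.080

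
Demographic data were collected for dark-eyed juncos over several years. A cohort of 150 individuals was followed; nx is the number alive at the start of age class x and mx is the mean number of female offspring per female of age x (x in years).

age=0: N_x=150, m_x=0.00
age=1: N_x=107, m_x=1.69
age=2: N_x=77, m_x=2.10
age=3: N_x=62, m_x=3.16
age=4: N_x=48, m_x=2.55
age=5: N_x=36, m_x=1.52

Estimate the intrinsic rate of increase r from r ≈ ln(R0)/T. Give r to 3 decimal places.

0.603

lx = nx/n0 = nx/150: 1, 0.71333…, 0.51333…, 0.41333…, 0.32, 0.24
R0 = Σ lx·mx = 0 + 1.20553… + 1.078… + 1.30613… + 0.816 + 0.3648 = 4.770467…
Σ x·lx·mx = 12.367933…; T = 12.367933…/4.770467… = 2.5926…
r ≈ ln(R0)/T = ln(4.770467…)/2.5926… = 0.60265… → 0.603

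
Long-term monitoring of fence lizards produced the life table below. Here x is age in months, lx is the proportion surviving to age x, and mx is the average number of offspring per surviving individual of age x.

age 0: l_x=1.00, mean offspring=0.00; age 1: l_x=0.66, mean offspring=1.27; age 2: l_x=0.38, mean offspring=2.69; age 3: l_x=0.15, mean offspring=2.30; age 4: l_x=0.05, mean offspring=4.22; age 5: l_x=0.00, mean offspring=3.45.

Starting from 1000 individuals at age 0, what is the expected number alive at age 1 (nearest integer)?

660

Expected survivors = N0 · l_1 = 1000 × 0.66 = 660 → 660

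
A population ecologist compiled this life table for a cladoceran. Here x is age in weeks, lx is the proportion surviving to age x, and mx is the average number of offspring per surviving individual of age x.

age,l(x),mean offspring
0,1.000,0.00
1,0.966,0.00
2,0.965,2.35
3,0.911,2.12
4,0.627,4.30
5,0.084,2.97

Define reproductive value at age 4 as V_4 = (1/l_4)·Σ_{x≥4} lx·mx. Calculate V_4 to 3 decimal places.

lx·mx for x ≥ 4: 2.6961, 0.24948 → sum = 2.94558
V_4 = 2.94558 / l_4 = 2.94558 / 0.627 = 4.697895… → 4.698

4.698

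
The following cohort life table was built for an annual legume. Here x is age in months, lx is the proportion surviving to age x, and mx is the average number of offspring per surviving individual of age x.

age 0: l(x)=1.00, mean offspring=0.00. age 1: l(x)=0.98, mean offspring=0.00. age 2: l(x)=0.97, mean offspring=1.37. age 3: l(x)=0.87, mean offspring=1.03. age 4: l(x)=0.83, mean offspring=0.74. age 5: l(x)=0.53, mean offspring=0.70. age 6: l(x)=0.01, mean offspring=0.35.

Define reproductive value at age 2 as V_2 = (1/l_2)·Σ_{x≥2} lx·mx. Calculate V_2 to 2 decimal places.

lx·mx for x ≥ 2: 1.3289, 0.8961, 0.6142, 0.371, 0.0035 → sum = 3.2137
V_2 = 3.2137 / l_2 = 3.2137 / 0.97 = 3.313093… → 3.31

3.31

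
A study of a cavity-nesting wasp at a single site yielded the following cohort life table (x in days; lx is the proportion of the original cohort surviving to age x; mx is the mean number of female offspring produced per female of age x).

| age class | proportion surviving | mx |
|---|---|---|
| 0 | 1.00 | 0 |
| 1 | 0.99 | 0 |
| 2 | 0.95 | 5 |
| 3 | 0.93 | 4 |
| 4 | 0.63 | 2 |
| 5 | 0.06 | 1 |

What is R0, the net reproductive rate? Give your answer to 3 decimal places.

9.790

lx·mx by age: 0, 0, 4.75, 3.72, 1.26, 0.06
R0 = Σ lx·mx = 9.79 → 9.790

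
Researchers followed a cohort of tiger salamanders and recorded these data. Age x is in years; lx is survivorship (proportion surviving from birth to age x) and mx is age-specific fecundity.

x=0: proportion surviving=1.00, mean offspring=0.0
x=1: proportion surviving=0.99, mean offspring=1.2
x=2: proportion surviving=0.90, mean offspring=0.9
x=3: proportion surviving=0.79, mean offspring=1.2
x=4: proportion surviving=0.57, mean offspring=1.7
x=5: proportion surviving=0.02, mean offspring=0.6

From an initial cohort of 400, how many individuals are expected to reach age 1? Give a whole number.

396

Expected survivors = N0 · l_1 = 400 × 0.99 = 396 → 396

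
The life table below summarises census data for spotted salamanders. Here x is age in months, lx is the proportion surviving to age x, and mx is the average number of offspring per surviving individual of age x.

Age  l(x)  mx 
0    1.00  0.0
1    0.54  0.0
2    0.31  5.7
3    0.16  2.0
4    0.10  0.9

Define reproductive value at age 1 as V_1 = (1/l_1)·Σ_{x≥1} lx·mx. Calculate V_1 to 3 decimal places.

4.031

lx·mx for x ≥ 1: 0, 1.767, 0.32, 0.09 → sum = 2.177
V_1 = 2.177 / l_1 = 2.177 / 0.54 = 4.031481… → 4.031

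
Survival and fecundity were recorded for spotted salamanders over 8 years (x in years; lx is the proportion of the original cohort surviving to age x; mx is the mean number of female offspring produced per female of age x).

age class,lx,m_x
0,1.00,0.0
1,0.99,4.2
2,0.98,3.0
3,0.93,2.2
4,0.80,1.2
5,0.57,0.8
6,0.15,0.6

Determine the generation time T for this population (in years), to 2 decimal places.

2.14

lx·mx: 0, 4.158, 2.94, 2.046, 0.96, 0.456, 0.09 → R0 = 10.65
x·lx·mx: 0, 4.158, 5.88, 6.138, 3.84, 2.28, 0.54 → Σ = 22.836
T = 22.836 / 10.65 = 2.144225… → 2.14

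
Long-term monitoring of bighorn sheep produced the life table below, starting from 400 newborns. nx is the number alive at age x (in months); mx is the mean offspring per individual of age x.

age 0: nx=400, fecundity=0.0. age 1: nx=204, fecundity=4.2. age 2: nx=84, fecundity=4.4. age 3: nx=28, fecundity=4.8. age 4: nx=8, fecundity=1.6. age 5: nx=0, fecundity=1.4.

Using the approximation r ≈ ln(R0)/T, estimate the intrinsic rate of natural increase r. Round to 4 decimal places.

0.8265

lx = nx/n0 = nx/400: 1, 0.51, 0.21, 0.07, 0.02, 0
R0 = Σ lx·mx = 0 + 2.142 + 0.924 + 0.336 + 0.032 + 0 = 3.434
Σ x·lx·mx = 5.126; T = 5.126/3.434 = 1.49272…
r ≈ ln(R0)/T = ln(3.434)/1.49272… = 0.826495… → 0.8265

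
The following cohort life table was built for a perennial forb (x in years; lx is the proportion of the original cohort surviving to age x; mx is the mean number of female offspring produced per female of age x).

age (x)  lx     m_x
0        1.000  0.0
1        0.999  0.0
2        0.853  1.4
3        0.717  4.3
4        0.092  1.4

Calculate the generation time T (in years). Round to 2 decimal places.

2.76

lx·mx: 0, 0, 1.1942, 3.0831, 0.1288 → R0 = 4.4061
x·lx·mx: 0, 0, 2.3884, 9.2493, 0.5152 → Σ = 12.1529
T = 12.1529 / 4.4061 = 2.758199… → 2.76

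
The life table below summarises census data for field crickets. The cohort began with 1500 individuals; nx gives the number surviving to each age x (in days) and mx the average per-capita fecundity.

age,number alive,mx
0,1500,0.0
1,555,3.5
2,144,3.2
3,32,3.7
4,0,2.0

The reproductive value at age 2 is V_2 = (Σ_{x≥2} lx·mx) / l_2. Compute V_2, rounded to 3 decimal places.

4.022

lx = nx/n0 = nx/1500: 1, 0.37, 0.096, 0.02133…, 0
lx·mx for x ≥ 2: 0.3072, 0.078933…, 0 → sum = 0.386133…
V_2 = 0.386133… / l_2 = 0.386133… / 0.096 = 4.022222… → 4.022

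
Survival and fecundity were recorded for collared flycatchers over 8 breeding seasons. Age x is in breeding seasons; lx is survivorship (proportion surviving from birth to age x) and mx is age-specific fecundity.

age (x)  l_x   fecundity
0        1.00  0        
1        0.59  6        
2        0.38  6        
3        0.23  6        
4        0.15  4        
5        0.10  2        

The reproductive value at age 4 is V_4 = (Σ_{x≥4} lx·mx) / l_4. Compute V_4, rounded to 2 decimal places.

5.33

lx·mx for x ≥ 4: 0.6, 0.2 → sum = 0.8
V_4 = 0.8 / l_4 = 0.8 / 0.15 = 5.333333… → 5.33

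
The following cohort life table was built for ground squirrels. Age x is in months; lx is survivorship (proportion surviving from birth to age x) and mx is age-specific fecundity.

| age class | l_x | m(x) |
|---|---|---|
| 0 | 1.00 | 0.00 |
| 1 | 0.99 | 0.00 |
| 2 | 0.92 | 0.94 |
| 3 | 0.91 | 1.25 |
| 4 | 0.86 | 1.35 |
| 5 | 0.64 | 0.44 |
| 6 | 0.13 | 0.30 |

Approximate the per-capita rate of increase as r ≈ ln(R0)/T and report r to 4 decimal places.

0.3805

R0 = Σ lx·mx = 0 + 0 + 0.8648 + 1.1375 + 1.161 + 0.2816 + 0.039 = 3.4839
Σ x·lx·mx = 11.4281; T = 11.4281/3.4839 = 3.28026…
r ≈ ln(R0)/T = ln(3.4839)/3.28026… = 0.380504… → 0.3805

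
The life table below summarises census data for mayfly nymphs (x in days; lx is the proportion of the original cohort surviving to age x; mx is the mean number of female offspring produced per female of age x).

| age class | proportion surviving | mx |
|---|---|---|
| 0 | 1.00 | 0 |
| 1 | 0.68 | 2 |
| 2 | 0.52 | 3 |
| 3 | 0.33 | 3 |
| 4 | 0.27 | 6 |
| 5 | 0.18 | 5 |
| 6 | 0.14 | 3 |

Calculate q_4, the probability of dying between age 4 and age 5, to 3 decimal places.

0.333

q_4 = (l_4 − l_5) / l_4 = (0.27 − 0.18) / 0.27
     = 0.09 / 0.27 = 0.333333… → 0.333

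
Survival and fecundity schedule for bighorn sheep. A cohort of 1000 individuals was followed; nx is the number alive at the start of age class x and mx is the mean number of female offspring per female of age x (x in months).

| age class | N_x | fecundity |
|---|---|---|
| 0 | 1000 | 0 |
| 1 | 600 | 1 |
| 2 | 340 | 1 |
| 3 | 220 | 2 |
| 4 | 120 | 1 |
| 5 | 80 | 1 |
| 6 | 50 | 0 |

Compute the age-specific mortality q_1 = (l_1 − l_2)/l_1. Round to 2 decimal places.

0.43

lx = nx/n0 = nx/1000: 1, 0.6, 0.34, 0.22, 0.12, 0.08, 0.05
q_1 = (l_1 − l_2) / l_1 = (0.6 − 0.34) / 0.6
     = 0.26 / 0.6 = 0.433333… → 0.43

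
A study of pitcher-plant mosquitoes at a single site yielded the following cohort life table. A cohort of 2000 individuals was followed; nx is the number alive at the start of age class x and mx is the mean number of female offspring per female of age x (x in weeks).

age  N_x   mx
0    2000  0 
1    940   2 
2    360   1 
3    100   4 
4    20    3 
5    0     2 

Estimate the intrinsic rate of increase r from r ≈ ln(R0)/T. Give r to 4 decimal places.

0.2006

lx = nx/n0 = nx/2000: 1, 0.47, 0.18, 0.05, 0.01, 0
R0 = Σ lx·mx = 0 + 0.94 + 0.18 + 0.2 + 0.03 + 0 = 1.35
Σ x·lx·mx = 2.02; T = 2.02/1.35 = 1.4963…
r ≈ ln(R0)/T = ln(1.35)/1.4963… = 0.200565… → 0.2006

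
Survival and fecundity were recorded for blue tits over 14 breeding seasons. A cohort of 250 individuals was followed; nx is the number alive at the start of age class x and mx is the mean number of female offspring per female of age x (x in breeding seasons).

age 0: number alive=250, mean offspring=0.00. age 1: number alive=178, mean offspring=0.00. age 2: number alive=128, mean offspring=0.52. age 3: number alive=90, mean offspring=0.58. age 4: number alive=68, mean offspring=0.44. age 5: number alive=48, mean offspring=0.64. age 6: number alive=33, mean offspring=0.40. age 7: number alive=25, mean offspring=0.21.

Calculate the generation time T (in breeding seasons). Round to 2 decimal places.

lx = nx/n0 = nx/250: 1, 0.712, 0.512, 0.36, 0.272, 0.192, 0.132, 0.1
lx·mx: 0, 0, 0.26624, 0.2088, 0.11968, 0.12288, 0.0528, 0.021 → R0 = 0.7914
x·lx·mx: 0, 0, 0.53248, 0.6264, 0.47872, 0.6144, 0.3168, 0.147 → Σ = 2.7158
T = 2.7158 / 0.7914 = 3.43164… → 3.43

3.43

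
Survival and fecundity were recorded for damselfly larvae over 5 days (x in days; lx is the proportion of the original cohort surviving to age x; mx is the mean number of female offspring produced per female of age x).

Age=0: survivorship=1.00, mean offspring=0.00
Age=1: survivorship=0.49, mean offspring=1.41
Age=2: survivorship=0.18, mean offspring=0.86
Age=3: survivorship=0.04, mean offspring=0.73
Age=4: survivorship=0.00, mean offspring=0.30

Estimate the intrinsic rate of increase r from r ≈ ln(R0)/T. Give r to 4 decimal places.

R0 = Σ lx·mx = 0 + 0.6909 + 0.1548 + 0.0292 + 0 = 0.8749
Σ x·lx·mx = 1.0881; T = 1.0881/0.8749 = 1.24368…
r ≈ ln(R0)/T = ln(0.8749)/1.24368… = -0.107459… → -0.1075

-0.1075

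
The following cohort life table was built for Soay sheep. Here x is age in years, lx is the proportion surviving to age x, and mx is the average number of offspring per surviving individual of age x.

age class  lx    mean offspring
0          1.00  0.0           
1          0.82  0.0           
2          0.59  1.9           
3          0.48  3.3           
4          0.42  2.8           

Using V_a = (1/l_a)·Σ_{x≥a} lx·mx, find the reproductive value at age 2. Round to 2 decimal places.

lx·mx for x ≥ 2: 1.121, 1.584, 1.176 → sum = 3.881
V_2 = 3.881 / l_2 = 3.881 / 0.59 = 6.577966… → 6.58

6.58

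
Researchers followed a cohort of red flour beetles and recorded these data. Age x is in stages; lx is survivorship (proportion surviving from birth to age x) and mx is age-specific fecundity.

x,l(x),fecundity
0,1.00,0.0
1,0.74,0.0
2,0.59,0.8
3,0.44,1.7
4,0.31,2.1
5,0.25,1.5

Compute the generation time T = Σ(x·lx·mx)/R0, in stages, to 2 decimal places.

lx·mx: 0, 0, 0.472, 0.748, 0.651, 0.375 → R0 = 2.246
x·lx·mx: 0, 0, 0.944, 2.244, 2.604, 1.875 → Σ = 7.667
T = 7.667 / 2.246 = 3.413624… → 3.41

3.41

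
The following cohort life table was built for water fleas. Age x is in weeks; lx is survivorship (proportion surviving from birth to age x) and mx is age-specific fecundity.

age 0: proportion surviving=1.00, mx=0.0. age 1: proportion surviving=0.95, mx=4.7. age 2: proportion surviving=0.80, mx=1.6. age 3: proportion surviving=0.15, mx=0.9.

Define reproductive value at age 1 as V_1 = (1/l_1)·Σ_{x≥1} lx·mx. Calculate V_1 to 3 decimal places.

6.189

lx·mx for x ≥ 1: 4.465, 1.28, 0.135 → sum = 5.88
V_1 = 5.88 / l_1 = 5.88 / 0.95 = 6.189474… → 6.189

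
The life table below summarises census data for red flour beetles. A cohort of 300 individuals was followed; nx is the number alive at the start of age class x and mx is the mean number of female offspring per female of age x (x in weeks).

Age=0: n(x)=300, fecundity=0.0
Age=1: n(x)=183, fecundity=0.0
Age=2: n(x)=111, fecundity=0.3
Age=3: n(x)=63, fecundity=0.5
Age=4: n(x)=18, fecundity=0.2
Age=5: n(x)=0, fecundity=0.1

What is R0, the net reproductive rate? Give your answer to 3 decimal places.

0.228

lx = nx/n0 = nx/300: 1, 0.61, 0.37, 0.21, 0.06, 0
lx·mx by age: 0, 0, 0.111, 0.105, 0.012, 0
R0 = Σ lx·mx = 0.228 → 0.228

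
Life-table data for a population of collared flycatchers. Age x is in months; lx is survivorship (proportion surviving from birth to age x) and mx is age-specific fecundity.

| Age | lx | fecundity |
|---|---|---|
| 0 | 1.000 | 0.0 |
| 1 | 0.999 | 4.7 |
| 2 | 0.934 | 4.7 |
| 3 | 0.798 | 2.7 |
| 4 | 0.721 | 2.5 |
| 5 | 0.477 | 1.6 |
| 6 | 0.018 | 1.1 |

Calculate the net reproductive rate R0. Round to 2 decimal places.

lx·mx by age: 0, 4.6953, 4.3898, 2.1546, 1.8025, 0.7632, 0.0198
R0 = Σ lx·mx = 13.8252 → 13.83

13.83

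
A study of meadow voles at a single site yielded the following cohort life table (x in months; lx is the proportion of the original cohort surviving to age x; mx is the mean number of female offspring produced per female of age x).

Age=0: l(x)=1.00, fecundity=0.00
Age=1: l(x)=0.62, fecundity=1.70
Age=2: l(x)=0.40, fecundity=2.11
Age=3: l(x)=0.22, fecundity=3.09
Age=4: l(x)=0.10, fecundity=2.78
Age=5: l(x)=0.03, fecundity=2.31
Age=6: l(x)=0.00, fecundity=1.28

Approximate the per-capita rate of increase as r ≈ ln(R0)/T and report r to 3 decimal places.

0.503

R0 = Σ lx·mx = 0 + 1.054 + 0.844 + 0.6798 + 0.278 + 0.0693 + 0 = 2.9251
Σ x·lx·mx = 6.2399; T = 6.2399/2.9251 = 2.13323…
r ≈ ln(R0)/T = ln(2.9251)/2.13323… = 0.50315… → 0.503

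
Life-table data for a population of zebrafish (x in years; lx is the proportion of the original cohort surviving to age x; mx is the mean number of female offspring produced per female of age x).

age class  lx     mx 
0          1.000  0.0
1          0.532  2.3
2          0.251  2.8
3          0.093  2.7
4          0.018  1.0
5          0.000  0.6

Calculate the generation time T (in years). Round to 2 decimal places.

lx·mx: 0, 1.2236, 0.7028, 0.2511, 0.018, 0 → R0 = 2.1955
x·lx·mx: 0, 1.2236, 1.4056, 0.7533, 0.072, 0 → Σ = 3.4545
T = 3.4545 / 2.1955 = 1.573446… → 1.57

1.57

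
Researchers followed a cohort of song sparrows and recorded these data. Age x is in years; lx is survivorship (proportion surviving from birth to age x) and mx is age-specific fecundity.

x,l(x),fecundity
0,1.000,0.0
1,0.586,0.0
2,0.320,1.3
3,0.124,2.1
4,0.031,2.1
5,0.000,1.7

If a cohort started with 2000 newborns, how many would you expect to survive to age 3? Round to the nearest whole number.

248

Expected survivors = N0 · l_3 = 2000 × 0.124 = 248 → 248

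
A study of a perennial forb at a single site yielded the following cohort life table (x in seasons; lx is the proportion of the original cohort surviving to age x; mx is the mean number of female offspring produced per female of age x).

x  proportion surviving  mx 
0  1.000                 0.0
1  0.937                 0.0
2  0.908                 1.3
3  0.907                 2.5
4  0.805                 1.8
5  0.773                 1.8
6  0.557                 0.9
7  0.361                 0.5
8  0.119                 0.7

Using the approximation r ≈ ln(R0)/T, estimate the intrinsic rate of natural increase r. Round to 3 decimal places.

0.513

R0 = Σ lx·mx = 0 + 0 + 1.1804 + 2.2675 + 1.449 + 1.3914 + 0.5013 + 0.1805 + 0.0833 = 7.0534
Σ x·lx·mx = 26.854; T = 26.854/7.0534 = 3.80724…
r ≈ ln(R0)/T = ln(7.0534)/3.80724… = 0.5131… → 0.513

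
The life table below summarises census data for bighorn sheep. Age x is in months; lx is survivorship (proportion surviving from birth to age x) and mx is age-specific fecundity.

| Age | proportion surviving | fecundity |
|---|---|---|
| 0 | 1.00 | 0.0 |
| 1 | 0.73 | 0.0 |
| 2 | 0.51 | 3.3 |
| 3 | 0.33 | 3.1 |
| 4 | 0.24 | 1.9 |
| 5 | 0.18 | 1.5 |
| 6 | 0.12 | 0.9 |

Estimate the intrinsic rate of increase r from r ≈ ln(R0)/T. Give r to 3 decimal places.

0.436

R0 = Σ lx·mx = 0 + 0 + 1.683 + 1.023 + 0.456 + 0.27 + 0.108 = 3.54
Σ x·lx·mx = 10.257; T = 10.257/3.54 = 2.89746…
r ≈ ln(R0)/T = ln(3.54)/2.89746… = 0.43629… → 0.436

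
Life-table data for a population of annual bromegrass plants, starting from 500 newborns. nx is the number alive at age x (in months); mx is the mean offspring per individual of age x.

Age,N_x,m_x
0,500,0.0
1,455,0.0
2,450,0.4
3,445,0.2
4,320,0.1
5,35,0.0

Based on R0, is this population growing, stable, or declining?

lx = nx/n0 = nx/500: 1, 0.91, 0.9, 0.89, 0.64, 0.07
R0 = Σ lx·mx = 0 + 0 + 0.36 + 0.178 + 0.064 + 0 = 0.602
R0 < 1, so the population is declining.

declining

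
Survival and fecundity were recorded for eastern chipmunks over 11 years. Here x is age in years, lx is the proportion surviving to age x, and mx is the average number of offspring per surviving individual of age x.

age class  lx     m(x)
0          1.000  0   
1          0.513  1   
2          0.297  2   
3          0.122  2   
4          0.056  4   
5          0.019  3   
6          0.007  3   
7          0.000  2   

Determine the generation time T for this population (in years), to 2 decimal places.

2.26

lx·mx: 0, 0.513, 0.594, 0.244, 0.224, 0.057, 0.021, 0 → R0 = 1.653
x·lx·mx: 0, 0.513, 1.188, 0.732, 0.896, 0.285, 0.126, 0 → Σ = 3.74
T = 3.74 / 1.653 = 2.262553… → 2.26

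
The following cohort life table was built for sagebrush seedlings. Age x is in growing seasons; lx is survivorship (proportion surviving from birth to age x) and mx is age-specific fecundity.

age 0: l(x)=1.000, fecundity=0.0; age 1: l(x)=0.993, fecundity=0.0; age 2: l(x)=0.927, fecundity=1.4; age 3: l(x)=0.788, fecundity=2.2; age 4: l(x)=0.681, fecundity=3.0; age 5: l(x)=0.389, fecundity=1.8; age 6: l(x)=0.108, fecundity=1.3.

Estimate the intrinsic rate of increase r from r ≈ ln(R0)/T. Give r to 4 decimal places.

R0 = Σ lx·mx = 0 + 0 + 1.2978 + 1.7336 + 2.043 + 0.7002 + 0.1404 = 5.915
Σ x·lx·mx = 20.3118; T = 20.3118/5.915 = 3.43395…
r ≈ ln(R0)/T = ln(5.915)/3.43395… = 0.517623… → 0.5176

0.5176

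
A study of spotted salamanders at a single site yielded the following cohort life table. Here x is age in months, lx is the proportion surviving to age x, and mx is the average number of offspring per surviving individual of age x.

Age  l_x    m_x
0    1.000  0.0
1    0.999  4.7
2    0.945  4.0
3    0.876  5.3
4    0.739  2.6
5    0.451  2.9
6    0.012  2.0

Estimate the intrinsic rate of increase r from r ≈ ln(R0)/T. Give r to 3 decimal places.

R0 = Σ lx·mx = 0 + 4.6953 + 3.78 + 4.6428 + 1.9214 + 1.3079 + 0.024 = 16.3714
Σ x·lx·mx = 40.5528; T = 40.5528/16.3714 = 2.47705…
r ≈ ln(R0)/T = ln(16.3714)/2.47705… = 1.12857… → 1.129

1.129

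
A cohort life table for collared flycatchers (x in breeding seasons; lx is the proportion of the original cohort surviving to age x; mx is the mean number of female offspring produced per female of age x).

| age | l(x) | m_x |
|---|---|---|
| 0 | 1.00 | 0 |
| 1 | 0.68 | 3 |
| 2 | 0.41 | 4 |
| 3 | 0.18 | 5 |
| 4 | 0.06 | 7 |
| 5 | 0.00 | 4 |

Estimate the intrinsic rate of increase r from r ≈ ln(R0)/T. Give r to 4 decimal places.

0.8296

R0 = Σ lx·mx = 0 + 2.04 + 1.64 + 0.9 + 0.42 + 0 = 5
Σ x·lx·mx = 9.7; T = 9.7/5 = 1.94
r ≈ ln(R0)/T = ln(5)/1.94 = 0.829607… → 0.8296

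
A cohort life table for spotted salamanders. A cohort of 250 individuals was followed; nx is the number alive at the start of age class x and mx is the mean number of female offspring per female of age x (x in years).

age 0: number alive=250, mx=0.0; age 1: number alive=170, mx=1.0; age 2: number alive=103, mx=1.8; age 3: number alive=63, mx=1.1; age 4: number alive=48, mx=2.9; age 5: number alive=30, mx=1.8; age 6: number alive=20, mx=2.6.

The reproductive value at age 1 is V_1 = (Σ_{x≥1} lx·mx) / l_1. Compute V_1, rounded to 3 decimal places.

lx = nx/n0 = nx/250: 1, 0.68, 0.412, 0.252, 0.192, 0.12, 0.08
lx·mx for x ≥ 1: 0.68, 0.7416, 0.2772, 0.5568, 0.216, 0.208 → sum = 2.6796
V_1 = 2.6796 / l_1 = 2.6796 / 0.68 = 3.940588… → 3.941

3.941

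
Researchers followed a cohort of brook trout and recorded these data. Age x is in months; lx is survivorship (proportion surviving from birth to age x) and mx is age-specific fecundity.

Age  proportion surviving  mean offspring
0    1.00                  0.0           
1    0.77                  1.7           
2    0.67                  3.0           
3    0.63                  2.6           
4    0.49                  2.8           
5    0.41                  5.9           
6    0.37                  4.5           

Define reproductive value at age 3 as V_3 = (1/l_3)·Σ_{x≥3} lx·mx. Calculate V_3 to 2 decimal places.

11.26

lx·mx for x ≥ 3: 1.638, 1.372, 2.419, 1.665 → sum = 7.094
V_3 = 7.094 / l_3 = 7.094 / 0.63 = 11.260317… → 11.26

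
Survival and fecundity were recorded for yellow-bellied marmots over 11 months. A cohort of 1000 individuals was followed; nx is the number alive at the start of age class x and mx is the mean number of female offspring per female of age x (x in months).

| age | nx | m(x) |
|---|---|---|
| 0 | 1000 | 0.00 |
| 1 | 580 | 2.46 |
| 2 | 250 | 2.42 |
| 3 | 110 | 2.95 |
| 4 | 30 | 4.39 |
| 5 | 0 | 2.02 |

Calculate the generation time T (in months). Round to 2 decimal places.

1.66

lx = nx/n0 = nx/1000: 1, 0.58, 0.25, 0.11, 0.03, 0
lx·mx: 0, 1.4268, 0.605, 0.3245, 0.1317, 0 → R0 = 2.488
x·lx·mx: 0, 1.4268, 1.21, 0.9735, 0.5268, 0 → Σ = 4.1371
T = 4.1371 / 2.488 = 1.662822… → 1.66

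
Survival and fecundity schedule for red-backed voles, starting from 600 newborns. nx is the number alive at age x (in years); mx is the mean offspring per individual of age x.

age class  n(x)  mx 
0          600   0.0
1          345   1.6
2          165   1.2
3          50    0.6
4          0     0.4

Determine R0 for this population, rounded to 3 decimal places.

lx = nx/n0 = nx/600: 1, 0.575, 0.275, 0.08333…, 0
lx·mx by age: 0, 0.92, 0.33, 0.05…, 0
R0 = Σ lx·mx = 1.3… → 1.300

1.300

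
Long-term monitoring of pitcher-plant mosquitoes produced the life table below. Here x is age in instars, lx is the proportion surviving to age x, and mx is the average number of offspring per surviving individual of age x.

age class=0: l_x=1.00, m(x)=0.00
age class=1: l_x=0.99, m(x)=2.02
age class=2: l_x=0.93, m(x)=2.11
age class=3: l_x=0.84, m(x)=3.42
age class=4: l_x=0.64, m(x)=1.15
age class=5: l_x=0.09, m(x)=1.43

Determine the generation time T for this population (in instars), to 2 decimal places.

2.35

lx·mx: 0, 1.9998, 1.9623, 2.8728, 0.736, 0.1287 → R0 = 7.6996
x·lx·mx: 0, 1.9998, 3.9246, 8.6184, 2.944, 0.6435 → Σ = 18.1303
T = 18.1303 / 7.6996 = 2.354707… → 2.35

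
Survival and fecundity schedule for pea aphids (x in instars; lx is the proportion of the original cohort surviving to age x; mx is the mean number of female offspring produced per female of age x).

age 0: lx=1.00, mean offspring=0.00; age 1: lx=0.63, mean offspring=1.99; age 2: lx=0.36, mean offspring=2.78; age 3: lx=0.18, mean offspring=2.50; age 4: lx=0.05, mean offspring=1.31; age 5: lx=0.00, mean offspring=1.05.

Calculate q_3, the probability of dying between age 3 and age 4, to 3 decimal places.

0.722

q_3 = (l_3 − l_4) / l_3 = (0.18 − 0.05) / 0.18
     = 0.13 / 0.18 = 0.722222… → 0.722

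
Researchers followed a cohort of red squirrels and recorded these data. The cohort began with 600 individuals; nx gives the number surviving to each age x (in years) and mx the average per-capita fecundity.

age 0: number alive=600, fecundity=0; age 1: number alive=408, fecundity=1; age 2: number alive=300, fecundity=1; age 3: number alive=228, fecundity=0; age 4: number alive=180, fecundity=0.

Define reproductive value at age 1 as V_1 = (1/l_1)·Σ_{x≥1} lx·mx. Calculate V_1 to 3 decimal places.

lx = nx/n0 = nx/600: 1, 0.68, 0.5, 0.38, 0.3
lx·mx for x ≥ 1: 0.68, 0.5, 0, 0 → sum = 1.18
V_1 = 1.18 / l_1 = 1.18 / 0.68 = 1.735294… → 1.735

1.735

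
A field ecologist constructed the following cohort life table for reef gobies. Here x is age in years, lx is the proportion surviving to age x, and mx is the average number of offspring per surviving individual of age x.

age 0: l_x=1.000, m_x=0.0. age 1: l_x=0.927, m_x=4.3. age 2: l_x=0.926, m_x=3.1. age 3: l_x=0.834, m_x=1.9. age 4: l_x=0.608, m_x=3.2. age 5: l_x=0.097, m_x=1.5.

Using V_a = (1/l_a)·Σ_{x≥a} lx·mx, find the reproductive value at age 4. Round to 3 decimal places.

3.439

lx·mx for x ≥ 4: 1.9456, 0.1455 → sum = 2.0911
V_4 = 2.0911 / l_4 = 2.0911 / 0.608 = 3.439309… → 3.439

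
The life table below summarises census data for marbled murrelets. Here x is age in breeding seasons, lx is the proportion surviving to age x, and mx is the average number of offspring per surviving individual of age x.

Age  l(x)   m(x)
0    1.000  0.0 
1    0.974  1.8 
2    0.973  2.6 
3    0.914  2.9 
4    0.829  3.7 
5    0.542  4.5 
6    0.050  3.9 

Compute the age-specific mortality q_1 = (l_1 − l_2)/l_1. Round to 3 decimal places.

q_1 = (l_1 − l_2) / l_1 = (0.974 − 0.973) / 0.974
     = 0.001 / 0.974 = 0.001027… → 0.001

0.001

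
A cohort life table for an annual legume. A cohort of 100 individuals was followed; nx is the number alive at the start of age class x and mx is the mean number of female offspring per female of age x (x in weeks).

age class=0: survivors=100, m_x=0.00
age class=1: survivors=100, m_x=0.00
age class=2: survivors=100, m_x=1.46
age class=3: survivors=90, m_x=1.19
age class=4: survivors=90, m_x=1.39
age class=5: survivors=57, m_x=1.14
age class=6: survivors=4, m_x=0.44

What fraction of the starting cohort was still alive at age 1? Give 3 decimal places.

l_1 = n_1/n_0 = 100/100 = 1 → 1.000

1.000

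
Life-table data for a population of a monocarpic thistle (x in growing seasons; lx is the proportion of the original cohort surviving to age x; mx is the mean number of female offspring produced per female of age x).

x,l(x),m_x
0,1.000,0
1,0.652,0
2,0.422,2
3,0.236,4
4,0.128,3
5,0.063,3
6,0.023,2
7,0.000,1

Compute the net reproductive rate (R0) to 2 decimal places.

2.41

lx·mx by age: 0, 0, 0.844, 0.944, 0.384, 0.189, 0.046, 0
R0 = Σ lx·mx = 2.407 → 2.41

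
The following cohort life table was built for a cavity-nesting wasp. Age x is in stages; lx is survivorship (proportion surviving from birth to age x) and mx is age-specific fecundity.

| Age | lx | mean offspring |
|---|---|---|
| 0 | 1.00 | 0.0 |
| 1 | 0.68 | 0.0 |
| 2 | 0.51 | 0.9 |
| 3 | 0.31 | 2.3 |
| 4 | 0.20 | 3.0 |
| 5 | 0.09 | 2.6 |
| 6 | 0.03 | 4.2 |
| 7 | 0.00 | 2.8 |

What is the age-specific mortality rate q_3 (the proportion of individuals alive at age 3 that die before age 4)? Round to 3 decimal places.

0.355

q_3 = (l_3 − l_4) / l_3 = (0.31 − 0.2) / 0.31
     = 0.11 / 0.31 = 0.354839… → 0.355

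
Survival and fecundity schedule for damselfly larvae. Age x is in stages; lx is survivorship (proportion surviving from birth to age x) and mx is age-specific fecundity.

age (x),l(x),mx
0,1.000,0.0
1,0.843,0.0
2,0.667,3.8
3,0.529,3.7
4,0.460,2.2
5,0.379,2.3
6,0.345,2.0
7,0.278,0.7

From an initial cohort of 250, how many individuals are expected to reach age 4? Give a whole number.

Expected survivors = N0 · l_4 = 250 × 0.460 = 115 → 115

115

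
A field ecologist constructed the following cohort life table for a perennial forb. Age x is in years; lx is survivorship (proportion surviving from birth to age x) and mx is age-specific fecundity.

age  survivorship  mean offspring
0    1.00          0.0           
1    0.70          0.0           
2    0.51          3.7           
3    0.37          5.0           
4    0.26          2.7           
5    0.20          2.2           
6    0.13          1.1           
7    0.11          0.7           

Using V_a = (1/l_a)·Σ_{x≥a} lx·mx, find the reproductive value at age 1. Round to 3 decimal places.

7.284

lx·mx for x ≥ 1: 0, 1.887, 1.85, 0.702, 0.44, 0.143, 0.077 → sum = 5.099
V_1 = 5.099 / l_1 = 5.099 / 0.7 = 7.284286… → 7.284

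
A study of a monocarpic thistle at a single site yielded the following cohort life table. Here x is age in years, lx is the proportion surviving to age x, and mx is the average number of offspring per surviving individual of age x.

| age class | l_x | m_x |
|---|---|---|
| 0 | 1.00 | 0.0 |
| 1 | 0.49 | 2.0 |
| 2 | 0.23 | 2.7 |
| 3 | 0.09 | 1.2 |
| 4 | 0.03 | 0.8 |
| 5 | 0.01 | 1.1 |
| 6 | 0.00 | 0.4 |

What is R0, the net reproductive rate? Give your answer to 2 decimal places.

lx·mx by age: 0, 0.98, 0.621, 0.108, 0.024, 0.011, 0
R0 = Σ lx·mx = 1.744 → 1.74

1.74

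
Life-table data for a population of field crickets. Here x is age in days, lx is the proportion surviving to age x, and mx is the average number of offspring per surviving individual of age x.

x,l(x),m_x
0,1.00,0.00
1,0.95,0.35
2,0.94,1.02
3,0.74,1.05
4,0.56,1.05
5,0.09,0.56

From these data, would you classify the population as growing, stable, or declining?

R0 = Σ lx·mx = 0 + 0.3325 + 0.9588 + 0.777 + 0.588 + 0.0504 = 2.7067
R0 > 1, so the population is growing.

growing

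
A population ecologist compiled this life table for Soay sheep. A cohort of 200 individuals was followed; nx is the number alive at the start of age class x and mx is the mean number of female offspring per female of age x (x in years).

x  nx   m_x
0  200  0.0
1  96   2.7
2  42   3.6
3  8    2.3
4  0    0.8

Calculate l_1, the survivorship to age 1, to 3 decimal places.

0.480

l_1 = n_1/n_0 = 96/200 = 0.48 → 0.480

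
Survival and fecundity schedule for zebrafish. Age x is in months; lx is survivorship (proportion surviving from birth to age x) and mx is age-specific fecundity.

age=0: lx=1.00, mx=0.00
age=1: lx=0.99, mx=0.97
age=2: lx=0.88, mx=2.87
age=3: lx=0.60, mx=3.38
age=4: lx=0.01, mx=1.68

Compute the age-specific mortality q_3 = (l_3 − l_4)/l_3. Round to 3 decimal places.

q_3 = (l_3 − l_4) / l_3 = (0.6 − 0.01) / 0.6
     = 0.59 / 0.6 = 0.983333… → 0.983

0.983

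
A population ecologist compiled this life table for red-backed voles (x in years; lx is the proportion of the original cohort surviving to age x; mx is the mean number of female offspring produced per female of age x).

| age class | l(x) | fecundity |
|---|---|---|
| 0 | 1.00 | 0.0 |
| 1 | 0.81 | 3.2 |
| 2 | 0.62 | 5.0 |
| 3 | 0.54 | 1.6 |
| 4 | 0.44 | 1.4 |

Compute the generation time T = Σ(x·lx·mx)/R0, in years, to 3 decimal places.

lx·mx: 0, 2.592, 3.1, 0.864, 0.616 → R0 = 7.172
x·lx·mx: 0, 2.592, 6.2, 2.592, 2.464 → Σ = 13.848
T = 13.848 / 7.172 = 1.930842… → 1.931

1.931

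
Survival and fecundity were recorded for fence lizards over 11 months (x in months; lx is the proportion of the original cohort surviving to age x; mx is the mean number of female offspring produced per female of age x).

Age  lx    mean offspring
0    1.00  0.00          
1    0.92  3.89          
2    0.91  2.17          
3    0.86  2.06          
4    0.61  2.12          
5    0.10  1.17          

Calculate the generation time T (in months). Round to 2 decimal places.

lx·mx: 0, 3.5788, 1.9747, 1.7716, 1.2932, 0.117 → R0 = 8.7353
x·lx·mx: 0, 3.5788, 3.9494, 5.3148, 5.1728, 0.585 → Σ = 18.6008
T = 18.6008 / 8.7353 = 2.129383… → 2.13

2.13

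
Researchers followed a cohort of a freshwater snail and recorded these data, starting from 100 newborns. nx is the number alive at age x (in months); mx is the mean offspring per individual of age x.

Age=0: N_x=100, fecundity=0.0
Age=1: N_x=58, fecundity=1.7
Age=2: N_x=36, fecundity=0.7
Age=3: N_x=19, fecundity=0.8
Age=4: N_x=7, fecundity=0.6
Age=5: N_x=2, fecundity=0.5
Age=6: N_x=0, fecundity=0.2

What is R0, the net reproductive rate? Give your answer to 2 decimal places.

1.44

lx = nx/n0 = nx/100: 1, 0.58, 0.36, 0.19, 0.07, 0.02, 0
lx·mx by age: 0, 0.986, 0.252, 0.152, 0.042, 0.01, 0
R0 = Σ lx·mx = 1.442 → 1.44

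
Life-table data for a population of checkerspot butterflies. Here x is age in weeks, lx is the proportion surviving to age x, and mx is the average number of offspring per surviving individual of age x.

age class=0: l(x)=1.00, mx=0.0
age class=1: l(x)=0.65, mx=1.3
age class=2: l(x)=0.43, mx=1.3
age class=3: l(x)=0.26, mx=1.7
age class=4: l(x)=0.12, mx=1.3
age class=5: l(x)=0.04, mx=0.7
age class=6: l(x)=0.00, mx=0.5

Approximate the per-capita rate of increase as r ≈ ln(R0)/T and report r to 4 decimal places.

0.3546

R0 = Σ lx·mx = 0 + 0.845 + 0.559 + 0.442 + 0.156 + 0.028 + 0 = 2.03
Σ x·lx·mx = 4.053; T = 4.053/2.03 = 1.99655…
r ≈ ln(R0)/T = ln(2.03)/1.99655… = 0.354629… → 0.3546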